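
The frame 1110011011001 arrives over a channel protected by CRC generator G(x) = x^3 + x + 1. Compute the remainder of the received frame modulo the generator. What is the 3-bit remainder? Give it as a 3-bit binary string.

010

Modulo-2 division of 1110011011001 by 1011:
  pos 0: 1110 XOR 1011 = 0101
  pos 1: 1010 XOR 1011 = 0001
  pos 4: 1110 XOR 1011 = 0101
  pos 5: 1011 XOR 1011 = 0000
  pos 9: 1001 XOR 1011 = 0010
Remainder = 010 (nonzero — an error is detected).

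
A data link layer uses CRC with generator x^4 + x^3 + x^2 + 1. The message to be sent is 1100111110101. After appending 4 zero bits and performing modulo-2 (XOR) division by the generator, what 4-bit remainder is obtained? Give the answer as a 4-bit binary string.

0001

Append 4 zeros: 11001111101010000. Divide by 11101 (XOR where the leading bit is 1):
  pos 0: 11001 XOR 11101 = 00100
  pos 2: 10011 XOR 11101 = 01110
  pos 3: 11101 XOR 11101 = 00000
  pos 8: 10101 XOR 11101 = 01000
  pos 9: 10000 XOR 11101 = 01101
  pos 10: 11010 XOR 11101 = 00111
  pos 12: 11100 XOR 11101 = 00001
Remainder (last 4 bits) = 0001. This is the CRC / FCS.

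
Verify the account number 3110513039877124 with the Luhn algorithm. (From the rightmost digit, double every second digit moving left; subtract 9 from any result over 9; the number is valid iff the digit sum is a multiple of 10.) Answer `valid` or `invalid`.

From the right, keep odd positions and double even positions (subtract 9 from any doubled value over 9):
  doubled (positions 2,4,...): 4 5 7 6 6 1 2 6 → sum 37
  kept (positions 1,3,...): 4 1 7 9 0 1 0 1 → sum 23
Total = 60.
60 mod 10 = 0, so the number is valid.

valid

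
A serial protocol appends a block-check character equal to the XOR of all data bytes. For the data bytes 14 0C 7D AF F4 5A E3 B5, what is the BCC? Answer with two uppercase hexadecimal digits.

XOR the bytes together:
  start with 0x14
  0x14 ⊕ 0x0C = 0x18
  0x18 ⊕ 0x7D = 0x65
  0x65 ⊕ 0xAF = 0xCA
  0xCA ⊕ 0xF4 = 0x3E
  0x3E ⊕ 0x5A = 0x64
  0x64 ⊕ 0xE3 = 0x87
  0x87 ⊕ 0xB5 = 0x32

32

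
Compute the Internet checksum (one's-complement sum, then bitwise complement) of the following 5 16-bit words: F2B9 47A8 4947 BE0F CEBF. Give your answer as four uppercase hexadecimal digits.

One's-complement addition (fold any carry out of bit 15 back into bit 0):
  0xF2B9 + 0x47A8 = 0x13A61 → wrap carry → 0x3A62
  0x3A62 + 0x4947 = 0x083A9
  0x83A9 + 0xBE0F = 0x141B8 → wrap carry → 0x41B9
  0x41B9 + 0xCEBF = 0x11078 → wrap carry → 0x1079
One's-complement sum = 0x1079.
Checksum = ~0x1079 & 0xFFFF = 0xEF86.

EF86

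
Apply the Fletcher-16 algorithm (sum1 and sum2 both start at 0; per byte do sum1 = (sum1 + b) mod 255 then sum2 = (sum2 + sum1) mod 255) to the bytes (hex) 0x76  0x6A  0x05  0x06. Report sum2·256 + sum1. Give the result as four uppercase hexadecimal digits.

29EB

Running sums (mod 255):
  after byte 0 (0x76): sum1=118, sum2=118
  after byte 1 (0x6A): sum1=224, sum2=87
  after byte 2 (0x05): sum1=229, sum2=61
  after byte 3 (0x06): sum1=235, sum2=41
Checksum = sum2·256 + sum1 = 41·256 + 235 = 10731 = 0x29EB.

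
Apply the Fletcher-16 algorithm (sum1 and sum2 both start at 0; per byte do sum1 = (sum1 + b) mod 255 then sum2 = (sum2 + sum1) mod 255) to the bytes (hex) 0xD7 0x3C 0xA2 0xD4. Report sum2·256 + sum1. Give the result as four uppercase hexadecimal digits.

Running sums (mod 255):
  after byte 0 (0xD7): sum1=215, sum2=215
  after byte 1 (0x3C): sum1=20, sum2=235
  after byte 2 (0xA2): sum1=182, sum2=162
  after byte 3 (0xD4): sum1=139, sum2=46
Checksum = sum2·256 + sum1 = 46·256 + 139 = 11915 = 0x2E8B.

2E8B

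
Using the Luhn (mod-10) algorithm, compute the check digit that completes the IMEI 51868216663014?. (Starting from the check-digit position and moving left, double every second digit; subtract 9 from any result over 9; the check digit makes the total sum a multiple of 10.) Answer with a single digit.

5

Partial digits right→left: 4 1 0 3 6 6 6 1 2 8 6 8 1 5
Double every second digit counting from the check-digit position (so the 1st, 3rd, 5th, ... of the partial from the right).
  doubled (with −9 where >9): 8 0 3 3 4 3 2 → sum 23
  kept as-is: 1 3 6 1 8 8 5 → sum 32
Total = 23 + 32 = 55.
Check digit = (10 − (55 mod 10)) mod 10 = 5.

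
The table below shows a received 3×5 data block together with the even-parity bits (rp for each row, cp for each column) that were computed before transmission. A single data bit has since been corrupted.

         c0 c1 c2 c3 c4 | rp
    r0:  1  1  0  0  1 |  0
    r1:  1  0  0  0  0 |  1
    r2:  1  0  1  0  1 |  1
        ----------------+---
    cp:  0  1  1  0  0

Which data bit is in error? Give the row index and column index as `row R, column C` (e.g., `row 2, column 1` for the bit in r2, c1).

row 0, column 0

Recompute each row's even parity and compare to rp:
  r0: data parity 1, sent rp 0 → mismatch
  r1: data parity 1, sent rp 1 → ok
  r2: data parity 1, sent rp 1 → ok
Recompute each column's even parity and compare to cp:
  c0: data parity 1, sent cp 0 → mismatch
  c1: data parity 1, sent cp 1 → ok
  c2: data parity 1, sent cp 1 → ok
  c3: data parity 0, sent cp 0 → ok
  c4: data parity 0, sent cp 0 → ok
Exactly one row (r0) and one column (c0) fail → the flipped bit is at their intersection.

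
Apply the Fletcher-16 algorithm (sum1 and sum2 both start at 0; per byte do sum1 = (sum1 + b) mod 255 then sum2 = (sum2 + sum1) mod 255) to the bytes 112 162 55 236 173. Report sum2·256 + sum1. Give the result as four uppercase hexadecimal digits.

E9E4

Running sums (mod 255):
  after byte 0 (112): sum1=112, sum2=112
  after byte 1 (162): sum1=19, sum2=131
  after byte 2 (55): sum1=74, sum2=205
  after byte 3 (236): sum1=55, sum2=5
  after byte 4 (173): sum1=228, sum2=233
Checksum = sum2·256 + sum1 = 233·256 + 228 = 59876 = 0xE9E4.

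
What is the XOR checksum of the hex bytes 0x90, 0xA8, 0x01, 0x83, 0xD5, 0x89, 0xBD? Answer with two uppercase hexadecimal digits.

5B

XOR the bytes together:
  start with 0x90
  0x90 ⊕ 0xA8 = 0x38
  0x38 ⊕ 0x01 = 0x39
  0x39 ⊕ 0x83 = 0xBA
  0xBA ⊕ 0xD5 = 0x6F
  0x6F ⊕ 0x89 = 0xE6
  0xE6 ⊕ 0xBD = 0x5B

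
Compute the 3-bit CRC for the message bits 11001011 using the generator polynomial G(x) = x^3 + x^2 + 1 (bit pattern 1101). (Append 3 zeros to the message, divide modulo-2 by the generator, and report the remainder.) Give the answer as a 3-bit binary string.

101

Append 3 zeros: 11001011000. Divide by 1101 (XOR where the leading bit is 1):
  pos 0: 1100 XOR 1101 = 0001
  pos 3: 1101 XOR 1101 = 0000
  pos 7: 1000 XOR 1101 = 0101
Remainder (last 3 bits) = 101. This is the CRC / FCS.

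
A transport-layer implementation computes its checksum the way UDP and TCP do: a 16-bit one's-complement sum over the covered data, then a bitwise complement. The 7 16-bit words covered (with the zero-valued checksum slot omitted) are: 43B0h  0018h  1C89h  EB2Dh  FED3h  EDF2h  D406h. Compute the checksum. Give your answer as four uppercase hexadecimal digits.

One's-complement addition (fold any carry out of bit 15 back into bit 0):
  0x43B0 + 0x0018 = 0x043C8
  0x43C8 + 0x1C89 = 0x06051
  0x6051 + 0xEB2D = 0x14B7E → wrap carry → 0x4B7F
  0x4B7F + 0xFED3 = 0x14A52 → wrap carry → 0x4A53
  0x4A53 + 0xEDF2 = 0x13845 → wrap carry → 0x3846
  0x3846 + 0xD406 = 0x10C4C → wrap carry → 0x0C4D
One's-complement sum = 0x0C4D.
Checksum = ~0x0C4D & 0xFFFF = 0xF3B2.

F3B2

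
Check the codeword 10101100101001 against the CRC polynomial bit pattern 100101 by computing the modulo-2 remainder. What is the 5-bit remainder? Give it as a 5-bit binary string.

00000

Modulo-2 division of 10101100101001 by 100101:
  pos 0: 101011 XOR 100101 = 001110
  pos 2: 111000 XOR 100101 = 011101
  pos 3: 111011 XOR 100101 = 011110
  pos 4: 111100 XOR 100101 = 011001
  pos 5: 110011 XOR 100101 = 010110
  pos 6: 101100 XOR 100101 = 001001
  pos 8: 100101 XOR 100101 = 000000
Remainder = 00000 (zero — the frame passes the CRC check).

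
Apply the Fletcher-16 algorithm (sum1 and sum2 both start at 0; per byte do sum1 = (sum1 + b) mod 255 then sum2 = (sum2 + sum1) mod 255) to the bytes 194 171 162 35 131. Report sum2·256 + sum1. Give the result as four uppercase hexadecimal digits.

2EB7

Running sums (mod 255):
  after byte 0 (194): sum1=194, sum2=194
  after byte 1 (171): sum1=110, sum2=49
  after byte 2 (162): sum1=17, sum2=66
  after byte 3 (35): sum1=52, sum2=118
  after byte 4 (131): sum1=183, sum2=46
Checksum = sum2·256 + sum1 = 46·256 + 183 = 11959 = 0x2EB7.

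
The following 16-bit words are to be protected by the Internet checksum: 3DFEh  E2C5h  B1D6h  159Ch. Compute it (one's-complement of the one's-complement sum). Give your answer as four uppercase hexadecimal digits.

17C9

One's-complement addition (fold any carry out of bit 15 back into bit 0):
  0x3DFE + 0xE2C5 = 0x120C3 → wrap carry → 0x20C4
  0x20C4 + 0xB1D6 = 0x0D29A
  0xD29A + 0x159C = 0x0E836
One's-complement sum = 0xE836.
Checksum = ~0xE836 & 0xFFFF = 0x17C9.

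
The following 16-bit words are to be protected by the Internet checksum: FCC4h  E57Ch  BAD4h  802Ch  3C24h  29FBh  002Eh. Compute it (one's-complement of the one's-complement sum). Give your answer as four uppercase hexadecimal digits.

One's-complement addition (fold any carry out of bit 15 back into bit 0):
  0xFCC4 + 0xE57C = 0x1E240 → wrap carry → 0xE241
  0xE241 + 0xBAD4 = 0x19D15 → wrap carry → 0x9D16
  0x9D16 + 0x802C = 0x11D42 → wrap carry → 0x1D43
  0x1D43 + 0x3C24 = 0x05967
  0x5967 + 0x29FB = 0x08362
  0x8362 + 0x002E = 0x08390
One's-complement sum = 0x8390.
Checksum = ~0x8390 & 0xFFFF = 0x7C6F.

7C6F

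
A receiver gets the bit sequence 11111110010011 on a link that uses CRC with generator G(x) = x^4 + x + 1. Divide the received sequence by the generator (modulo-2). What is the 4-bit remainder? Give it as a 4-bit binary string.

Modulo-2 division of 11111110010011 by 10011:
  pos 0: 11111 XOR 10011 = 01100
  pos 1: 11001 XOR 10011 = 01010
  pos 2: 10101 XOR 10011 = 00110
  pos 4: 11000 XOR 10011 = 01011
  pos 5: 10111 XOR 10011 = 00100
  pos 7: 10000 XOR 10011 = 00011
Remainder = 1111 (nonzero — an error is detected).

1111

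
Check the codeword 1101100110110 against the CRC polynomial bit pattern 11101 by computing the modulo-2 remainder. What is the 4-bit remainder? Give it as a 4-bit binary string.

0000

Modulo-2 division of 1101100110110 by 11101:
  pos 0: 11011 XOR 11101 = 00110
  pos 2: 11000 XOR 11101 = 00101
  pos 4: 10111 XOR 11101 = 01010
  pos 5: 10100 XOR 11101 = 01001
  pos 6: 10011 XOR 11101 = 01110
  pos 7: 11101 XOR 11101 = 00000
Remainder = 0000 (zero — the frame passes the CRC check).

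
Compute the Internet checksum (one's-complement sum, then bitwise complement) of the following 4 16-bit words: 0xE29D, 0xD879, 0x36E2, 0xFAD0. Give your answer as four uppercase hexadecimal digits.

One's-complement addition (fold any carry out of bit 15 back into bit 0):
  0xE29D + 0xD879 = 0x1BB16 → wrap carry → 0xBB17
  0xBB17 + 0x36E2 = 0x0F1F9
  0xF1F9 + 0xFAD0 = 0x1ECC9 → wrap carry → 0xECCA
One's-complement sum = 0xECCA.
Checksum = ~0xECCA & 0xFFFF = 0x1335.

1335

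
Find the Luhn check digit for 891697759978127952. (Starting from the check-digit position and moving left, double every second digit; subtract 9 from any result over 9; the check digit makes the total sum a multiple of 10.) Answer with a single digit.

Partial digits right→left: 2 5 9 7 2 1 8 7 9 9 5 7 7 9 6 1 9 8
Double every second digit counting from the check-digit position (so the 1st, 3rd, 5th, ... of the partial from the right).
  doubled (with −9 where >9): 4 9 4 7 9 1 5 3 9 → sum 51
  kept as-is: 5 7 1 7 9 7 9 1 8 → sum 54
Total = 51 + 54 = 105.
Check digit = (10 − (105 mod 10)) mod 10 = 5.

5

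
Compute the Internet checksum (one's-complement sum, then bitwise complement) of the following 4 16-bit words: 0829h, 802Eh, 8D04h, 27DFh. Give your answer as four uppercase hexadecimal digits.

One's-complement addition (fold any carry out of bit 15 back into bit 0):
  0x0829 + 0x802E = 0x08857
  0x8857 + 0x8D04 = 0x1155B → wrap carry → 0x155C
  0x155C + 0x27DF = 0x03D3B
One's-complement sum = 0x3D3B.
Checksum = ~0x3D3B & 0xFFFF = 0xC2C4.

C2C4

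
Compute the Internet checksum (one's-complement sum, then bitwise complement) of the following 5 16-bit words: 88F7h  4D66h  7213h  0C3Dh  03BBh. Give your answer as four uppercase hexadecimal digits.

A796

One's-complement addition (fold any carry out of bit 15 back into bit 0):
  0x88F7 + 0x4D66 = 0x0D65D
  0xD65D + 0x7213 = 0x14870 → wrap carry → 0x4871
  0x4871 + 0x0C3D = 0x054AE
  0x54AE + 0x03BB = 0x05869
One's-complement sum = 0x5869.
Checksum = ~0x5869 & 0xFFFF = 0xA796.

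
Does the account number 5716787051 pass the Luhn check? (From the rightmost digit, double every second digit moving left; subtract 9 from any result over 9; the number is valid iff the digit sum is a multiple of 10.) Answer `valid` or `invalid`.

From the right, keep odd positions and double even positions (subtract 9 from any doubled value over 9):
  doubled (positions 2,4,...): 1 5 5 2 1 → sum 14
  kept (positions 1,3,...): 1 0 8 6 7 → sum 22
Total = 36.
36 mod 10 = 6, so the number is invalid.

invalid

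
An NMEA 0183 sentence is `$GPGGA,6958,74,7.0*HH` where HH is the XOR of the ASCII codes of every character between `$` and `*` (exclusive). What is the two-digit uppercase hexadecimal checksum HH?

XOR the ASCII codes of the payload characters:
  'G' = 0x47 → acc = 0x47
  'P' = 0x50 → acc = 0x17
  'G' = 0x47 → acc = 0x50
  'G' = 0x47 → acc = 0x17
  'A' = 0x41 → acc = 0x56
  ',' = 0x2C → acc = 0x7A
  '6' = 0x36 → acc = 0x4C
  '9' = 0x39 → acc = 0x75
  '5' = 0x35 → acc = 0x40
  '8' = 0x38 → acc = 0x78
  ',' = 0x2C → acc = 0x54
  '7' = 0x37 → acc = 0x63
  '4' = 0x34 → acc = 0x57
  ',' = 0x2C → acc = 0x7B
  '7' = 0x37 → acc = 0x4C
  '.' = 0x2E → acc = 0x62
  '0' = 0x30 → acc = 0x52
Checksum = 0x52.

52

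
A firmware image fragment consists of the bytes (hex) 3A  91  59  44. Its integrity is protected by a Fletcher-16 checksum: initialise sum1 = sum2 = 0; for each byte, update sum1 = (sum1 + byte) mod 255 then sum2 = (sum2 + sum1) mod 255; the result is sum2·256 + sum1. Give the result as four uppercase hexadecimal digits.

9469

Running sums (mod 255):
  after byte 0 (3A): sum1=58, sum2=58
  after byte 1 (91): sum1=203, sum2=6
  after byte 2 (59): sum1=37, sum2=43
  after byte 3 (44): sum1=105, sum2=148
Checksum = sum2·256 + sum1 = 148·256 + 105 = 37993 = 0x9469.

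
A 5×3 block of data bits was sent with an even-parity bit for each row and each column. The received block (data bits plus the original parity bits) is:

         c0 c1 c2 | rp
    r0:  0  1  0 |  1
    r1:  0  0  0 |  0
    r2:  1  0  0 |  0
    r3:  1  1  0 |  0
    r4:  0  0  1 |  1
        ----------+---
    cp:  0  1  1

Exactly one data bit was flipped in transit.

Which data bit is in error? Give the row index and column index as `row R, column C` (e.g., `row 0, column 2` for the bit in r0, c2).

Recompute each row's even parity and compare to rp:
  r0: data parity 1, sent rp 1 → ok
  r1: data parity 0, sent rp 0 → ok
  r2: data parity 1, sent rp 0 → mismatch
  r3: data parity 0, sent rp 0 → ok
  r4: data parity 1, sent rp 1 → ok
Recompute each column's even parity and compare to cp:
  c0: data parity 0, sent cp 0 → ok
  c1: data parity 0, sent cp 1 → mismatch
  c2: data parity 1, sent cp 1 → ok
Exactly one row (r2) and one column (c1) fail → the flipped bit is at their intersection.

row 2, column 1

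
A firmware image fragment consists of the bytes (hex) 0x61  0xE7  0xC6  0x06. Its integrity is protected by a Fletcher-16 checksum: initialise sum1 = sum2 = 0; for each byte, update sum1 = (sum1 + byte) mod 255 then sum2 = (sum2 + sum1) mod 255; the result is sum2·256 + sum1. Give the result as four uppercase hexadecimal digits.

Running sums (mod 255):
  after byte 0 (0x61): sum1=97, sum2=97
  after byte 1 (0xE7): sum1=73, sum2=170
  after byte 2 (0xC6): sum1=16, sum2=186
  after byte 3 (0x06): sum1=22, sum2=208
Checksum = sum2·256 + sum1 = 208·256 + 22 = 53270 = 0xD016.

D016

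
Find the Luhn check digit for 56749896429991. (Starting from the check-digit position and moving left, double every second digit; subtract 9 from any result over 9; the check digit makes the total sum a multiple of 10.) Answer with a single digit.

Partial digits right→left: 1 9 9 9 2 4 6 9 8 9 4 7 6 5
Double every second digit counting from the check-digit position (so the 1st, 3rd, 5th, ... of the partial from the right).
  doubled (with −9 where >9): 2 9 4 3 7 8 3 → sum 36
  kept as-is: 9 9 4 9 9 7 5 → sum 52
Total = 36 + 52 = 88.
Check digit = (10 − (88 mod 10)) mod 10 = 2.

2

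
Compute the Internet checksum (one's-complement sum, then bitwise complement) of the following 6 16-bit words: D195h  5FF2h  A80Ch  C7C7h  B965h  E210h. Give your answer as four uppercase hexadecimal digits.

One's-complement addition (fold any carry out of bit 15 back into bit 0):
  0xD195 + 0x5FF2 = 0x13187 → wrap carry → 0x3188
  0x3188 + 0xA80C = 0x0D994
  0xD994 + 0xC7C7 = 0x1A15B → wrap carry → 0xA15C
  0xA15C + 0xB965 = 0x15AC1 → wrap carry → 0x5AC2
  0x5AC2 + 0xE210 = 0x13CD2 → wrap carry → 0x3CD3
One's-complement sum = 0x3CD3.
Checksum = ~0x3CD3 & 0xFFFF = 0xC32C.

C32C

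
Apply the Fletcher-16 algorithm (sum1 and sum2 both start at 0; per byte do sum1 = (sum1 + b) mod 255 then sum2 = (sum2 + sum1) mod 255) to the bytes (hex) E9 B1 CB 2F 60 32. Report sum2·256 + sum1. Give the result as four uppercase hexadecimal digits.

Running sums (mod 255):
  after byte 0 (E9): sum1=233, sum2=233
  after byte 1 (B1): sum1=155, sum2=133
  after byte 2 (CB): sum1=103, sum2=236
  after byte 3 (2F): sum1=150, sum2=131
  after byte 4 (60): sum1=246, sum2=122
  after byte 5 (32): sum1=41, sum2=163
Checksum = sum2·256 + sum1 = 163·256 + 41 = 41769 = 0xA329.

A329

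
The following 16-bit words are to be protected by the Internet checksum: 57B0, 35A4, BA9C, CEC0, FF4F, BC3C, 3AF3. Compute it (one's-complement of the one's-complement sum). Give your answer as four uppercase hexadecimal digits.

One's-complement addition (fold any carry out of bit 15 back into bit 0):
  0x57B0 + 0x35A4 = 0x08D54
  0x8D54 + 0xBA9C = 0x147F0 → wrap carry → 0x47F1
  0x47F1 + 0xCEC0 = 0x116B1 → wrap carry → 0x16B2
  0x16B2 + 0xFF4F = 0x11601 → wrap carry → 0x1602
  0x1602 + 0xBC3C = 0x0D23E
  0xD23E + 0x3AF3 = 0x10D31 → wrap carry → 0x0D32
One's-complement sum = 0x0D32.
Checksum = ~0x0D32 & 0xFFFF = 0xF2CD.

F2CD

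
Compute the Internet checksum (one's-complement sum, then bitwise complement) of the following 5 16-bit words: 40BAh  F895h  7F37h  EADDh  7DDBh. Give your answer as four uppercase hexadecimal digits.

One's-complement addition (fold any carry out of bit 15 back into bit 0):
  0x40BA + 0xF895 = 0x1394F → wrap carry → 0x3950
  0x3950 + 0x7F37 = 0x0B887
  0xB887 + 0xEADD = 0x1A364 → wrap carry → 0xA365
  0xA365 + 0x7DDB = 0x12140 → wrap carry → 0x2141
One's-complement sum = 0x2141.
Checksum = ~0x2141 & 0xFFFF = 0xDEBE.

DEBE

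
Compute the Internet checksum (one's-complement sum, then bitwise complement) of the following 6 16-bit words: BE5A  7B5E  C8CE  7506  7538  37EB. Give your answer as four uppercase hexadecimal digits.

DB4D

One's-complement addition (fold any carry out of bit 15 back into bit 0):
  0xBE5A + 0x7B5E = 0x139B8 → wrap carry → 0x39B9
  0x39B9 + 0xC8CE = 0x10287 → wrap carry → 0x0288
  0x0288 + 0x7506 = 0x0778E
  0x778E + 0x7538 = 0x0ECC6
  0xECC6 + 0x37EB = 0x124B1 → wrap carry → 0x24B2
One's-complement sum = 0x24B2.
Checksum = ~0x24B2 & 0xFFFF = 0xDB4D.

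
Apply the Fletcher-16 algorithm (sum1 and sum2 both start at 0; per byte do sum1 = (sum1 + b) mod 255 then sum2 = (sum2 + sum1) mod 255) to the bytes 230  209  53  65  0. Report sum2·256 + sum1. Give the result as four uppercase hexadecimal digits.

EB2F

Running sums (mod 255):
  after byte 0 (230): sum1=230, sum2=230
  after byte 1 (209): sum1=184, sum2=159
  after byte 2 (53): sum1=237, sum2=141
  after byte 3 (65): sum1=47, sum2=188
  after byte 4 (0): sum1=47, sum2=235
Checksum = sum2·256 + sum1 = 235·256 + 47 = 60207 = 0xEB2F.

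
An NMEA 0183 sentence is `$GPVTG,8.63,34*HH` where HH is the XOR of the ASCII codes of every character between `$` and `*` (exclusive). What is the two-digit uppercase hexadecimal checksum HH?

46

XOR the ASCII codes of the payload characters:
  'G' = 0x47 → acc = 0x47
  'P' = 0x50 → acc = 0x17
  'V' = 0x56 → acc = 0x41
  'T' = 0x54 → acc = 0x15
  'G' = 0x47 → acc = 0x52
  ',' = 0x2C → acc = 0x7E
  '8' = 0x38 → acc = 0x46
  '.' = 0x2E → acc = 0x68
  '6' = 0x36 → acc = 0x5E
  '3' = 0x33 → acc = 0x6D
  ',' = 0x2C → acc = 0x41
  '3' = 0x33 → acc = 0x72
  '4' = 0x34 → acc = 0x46
Checksum = 0x46.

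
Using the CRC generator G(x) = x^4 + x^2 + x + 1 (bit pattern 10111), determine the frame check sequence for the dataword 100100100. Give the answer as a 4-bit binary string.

Append 4 zeros: 1001001000000. Divide by 10111 (XOR where the leading bit is 1):
  pos 0: 10010 XOR 10111 = 00101
  pos 2: 10101 XOR 10111 = 00010
  pos 5: 10000 XOR 10111 = 00111
  pos 7: 11100 XOR 10111 = 01011
  pos 8: 10110 XOR 10111 = 00001
Remainder (last 4 bits) = 0001. This is the CRC / FCS.

0001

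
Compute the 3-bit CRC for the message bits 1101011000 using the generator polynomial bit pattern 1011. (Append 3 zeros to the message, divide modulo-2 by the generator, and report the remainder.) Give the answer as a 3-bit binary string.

001

Append 3 zeros: 1101011000000. Divide by 1011 (XOR where the leading bit is 1):
  pos 0: 1101 XOR 1011 = 0110
  pos 1: 1100 XOR 1011 = 0111
  pos 2: 1111 XOR 1011 = 0100
  pos 3: 1001 XOR 1011 = 0010
  pos 5: 1000 XOR 1011 = 0011
  pos 7: 1100 XOR 1011 = 0111
  pos 8: 1110 XOR 1011 = 0101
  pos 9: 1010 XOR 1011 = 0001
Remainder (last 3 bits) = 001. This is the CRC / FCS.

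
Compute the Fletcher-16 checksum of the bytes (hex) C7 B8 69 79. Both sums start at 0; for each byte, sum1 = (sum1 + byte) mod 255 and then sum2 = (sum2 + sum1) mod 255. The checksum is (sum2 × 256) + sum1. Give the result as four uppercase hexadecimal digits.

9563

Running sums (mod 255):
  after byte 0 (C7): sum1=199, sum2=199
  after byte 1 (B8): sum1=128, sum2=72
  after byte 2 (69): sum1=233, sum2=50
  after byte 3 (79): sum1=99, sum2=149
Checksum = sum2·256 + sum1 = 149·256 + 99 = 38243 = 0x9563.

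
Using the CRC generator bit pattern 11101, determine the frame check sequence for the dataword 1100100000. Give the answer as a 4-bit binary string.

1101

Append 4 zeros: 11001000000000. Divide by 11101 (XOR where the leading bit is 1):
  pos 0: 11001 XOR 11101 = 00100
  pos 2: 10000 XOR 11101 = 01101
  pos 3: 11010 XOR 11101 = 00111
  pos 5: 11100 XOR 11101 = 00001
  pos 9: 10000 XOR 11101 = 01101
Remainder (last 4 bits) = 1101. This is the CRC / FCS.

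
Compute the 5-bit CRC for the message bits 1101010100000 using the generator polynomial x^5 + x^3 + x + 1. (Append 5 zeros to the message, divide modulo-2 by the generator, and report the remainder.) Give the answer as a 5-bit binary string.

Append 5 zeros: 110101010000000000. Divide by 101011 (XOR where the leading bit is 1):
  pos 0: 110101 XOR 101011 = 011110
  pos 1: 111100 XOR 101011 = 010111
  pos 2: 101111 XOR 101011 = 000100
  pos 5: 100000 XOR 101011 = 001011
  pos 7: 101100 XOR 101011 = 000111
  pos 10: 111000 XOR 101011 = 010011
  pos 11: 100110 XOR 101011 = 001101
Remainder (last 5 bits) = 11010. This is the CRC / FCS.

11010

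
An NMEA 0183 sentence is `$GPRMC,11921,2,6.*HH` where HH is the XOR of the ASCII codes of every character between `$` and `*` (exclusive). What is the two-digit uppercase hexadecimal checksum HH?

XOR the ASCII codes of the payload characters:
  'G' = 0x47 → acc = 0x47
  'P' = 0x50 → acc = 0x17
  'R' = 0x52 → acc = 0x45
  'M' = 0x4D → acc = 0x08
  'C' = 0x43 → acc = 0x4B
  ',' = 0x2C → acc = 0x67
  '1' = 0x31 → acc = 0x56
  '1' = 0x31 → acc = 0x67
  '9' = 0x39 → acc = 0x5E
  '2' = 0x32 → acc = 0x6C
  '1' = 0x31 → acc = 0x5D
  ',' = 0x2C → acc = 0x71
  '2' = 0x32 → acc = 0x43
  ',' = 0x2C → acc = 0x6F
  '6' = 0x36 → acc = 0x59
  '.' = 0x2E → acc = 0x77
Checksum = 0x77.

77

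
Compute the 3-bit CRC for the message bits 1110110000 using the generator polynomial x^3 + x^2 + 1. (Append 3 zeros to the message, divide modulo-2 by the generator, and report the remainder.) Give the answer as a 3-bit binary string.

Append 3 zeros: 1110110000000. Divide by 1101 (XOR where the leading bit is 1):
  pos 0: 1110 XOR 1101 = 0011
  pos 2: 1111 XOR 1101 = 0010
  pos 4: 1000 XOR 1101 = 0101
  pos 5: 1010 XOR 1101 = 0111
  pos 6: 1110 XOR 1101 = 0011
  pos 8: 1100 XOR 1101 = 0001
Remainder (last 3 bits) = 010. This is the CRC / FCS.

010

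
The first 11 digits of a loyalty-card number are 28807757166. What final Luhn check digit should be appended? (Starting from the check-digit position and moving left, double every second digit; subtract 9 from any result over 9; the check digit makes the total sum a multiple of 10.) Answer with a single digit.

Partial digits right→left: 6 6 1 7 5 7 7 0 8 8 2
Double every second digit counting from the check-digit position (so the 1st, 3rd, 5th, ... of the partial from the right).
  doubled (with −9 where >9): 3 2 1 5 7 4 → sum 22
  kept as-is: 6 7 7 0 8 → sum 28
Total = 22 + 28 = 50.
Check digit = (10 − (50 mod 10)) mod 10 = 0.

0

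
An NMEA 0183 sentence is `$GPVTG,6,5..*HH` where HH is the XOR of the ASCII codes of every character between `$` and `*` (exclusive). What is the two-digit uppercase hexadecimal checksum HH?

XOR the ASCII codes of the payload characters:
  'G' = 0x47 → acc = 0x47
  'P' = 0x50 → acc = 0x17
  'V' = 0x56 → acc = 0x41
  'T' = 0x54 → acc = 0x15
  'G' = 0x47 → acc = 0x52
  ',' = 0x2C → acc = 0x7E
  '6' = 0x36 → acc = 0x48
  ',' = 0x2C → acc = 0x64
  '5' = 0x35 → acc = 0x51
  '.' = 0x2E → acc = 0x7F
  '.' = 0x2E → acc = 0x51
Checksum = 0x51.

51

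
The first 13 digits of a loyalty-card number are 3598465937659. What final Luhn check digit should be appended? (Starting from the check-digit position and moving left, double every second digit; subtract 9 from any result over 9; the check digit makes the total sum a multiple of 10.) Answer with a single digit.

Partial digits right→left: 9 5 6 7 3 9 5 6 4 8 9 5 3
Double every second digit counting from the check-digit position (so the 1st, 3rd, 5th, ... of the partial from the right).
  doubled (with −9 where >9): 9 3 6 1 8 9 6 → sum 42
  kept as-is: 5 7 9 6 8 5 → sum 40
Total = 42 + 40 = 82.
Check digit = (10 − (82 mod 10)) mod 10 = 8.

8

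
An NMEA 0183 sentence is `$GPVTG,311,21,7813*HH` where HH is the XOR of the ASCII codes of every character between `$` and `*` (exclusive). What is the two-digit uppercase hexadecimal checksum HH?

XOR the ASCII codes of the payload characters:
  'G' = 0x47 → acc = 0x47
  'P' = 0x50 → acc = 0x17
  'V' = 0x56 → acc = 0x41
  'T' = 0x54 → acc = 0x15
  'G' = 0x47 → acc = 0x52
  ',' = 0x2C → acc = 0x7E
  '3' = 0x33 → acc = 0x4D
  '1' = 0x31 → acc = 0x7C
  '1' = 0x31 → acc = 0x4D
  ',' = 0x2C → acc = 0x61
  '2' = 0x32 → acc = 0x53
  '1' = 0x31 → acc = 0x62
  ',' = 0x2C → acc = 0x4E
  '7' = 0x37 → acc = 0x79
  '8' = 0x38 → acc = 0x41
  '1' = 0x31 → acc = 0x70
  '3' = 0x33 → acc = 0x43
Checksum = 0x43.

43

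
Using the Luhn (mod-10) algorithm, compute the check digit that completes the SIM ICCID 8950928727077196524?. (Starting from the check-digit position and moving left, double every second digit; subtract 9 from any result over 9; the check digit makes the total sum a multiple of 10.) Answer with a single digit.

8

Partial digits right→left: 4 2 5 6 9 1 7 7 0 7 2 7 8 2 9 0 5 9 8
Double every second digit counting from the check-digit position (so the 1st, 3rd, 5th, ... of the partial from the right).
  doubled (with −9 where >9): 8 1 9 5 0 4 7 9 1 7 → sum 51
  kept as-is: 2 6 1 7 7 7 2 0 9 → sum 41
Total = 51 + 41 = 92.
Check digit = (10 − (92 mod 10)) mod 10 = 8.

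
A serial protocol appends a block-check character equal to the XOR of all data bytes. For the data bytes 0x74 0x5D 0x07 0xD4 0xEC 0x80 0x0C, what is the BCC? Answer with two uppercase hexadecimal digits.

9A

XOR the bytes together:
  start with 0x74
  0x74 ⊕ 0x5D = 0x29
  0x29 ⊕ 0x07 = 0x2E
  0x2E ⊕ 0xD4 = 0xFA
  0xFA ⊕ 0xEC = 0x16
  0x16 ⊕ 0x80 = 0x96
  0x96 ⊕ 0x0C = 0x9A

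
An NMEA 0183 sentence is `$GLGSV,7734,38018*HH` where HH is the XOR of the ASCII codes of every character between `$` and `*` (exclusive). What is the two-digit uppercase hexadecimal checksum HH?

7C

XOR the ASCII codes of the payload characters:
  'G' = 0x47 → acc = 0x47
  'L' = 0x4C → acc = 0x0B
  'G' = 0x47 → acc = 0x4C
  'S' = 0x53 → acc = 0x1F
  'V' = 0x56 → acc = 0x49
  ',' = 0x2C → acc = 0x65
  '7' = 0x37 → acc = 0x52
  '7' = 0x37 → acc = 0x65
  '3' = 0x33 → acc = 0x56
  '4' = 0x34 → acc = 0x62
  ',' = 0x2C → acc = 0x4E
  '3' = 0x33 → acc = 0x7D
  '8' = 0x38 → acc = 0x45
  '0' = 0x30 → acc = 0x75
  '1' = 0x31 → acc = 0x44
  '8' = 0x38 → acc = 0x7C
Checksum = 0x7C.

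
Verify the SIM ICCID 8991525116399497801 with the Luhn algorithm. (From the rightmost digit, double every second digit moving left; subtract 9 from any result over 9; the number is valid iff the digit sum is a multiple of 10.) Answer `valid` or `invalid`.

valid

From the right, keep odd positions and double even positions (subtract 9 from any doubled value over 9):
  doubled (positions 2,4,...): 0 5 8 9 3 2 4 2 9 → sum 42
  kept (positions 1,3,...): 1 8 9 9 3 1 5 5 9 8 → sum 58
Total = 100.
100 mod 10 = 0, so the number is valid.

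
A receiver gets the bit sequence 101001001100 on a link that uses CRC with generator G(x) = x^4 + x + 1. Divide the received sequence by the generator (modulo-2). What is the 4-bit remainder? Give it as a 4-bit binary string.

0100

Modulo-2 division of 101001001100 by 10011:
  pos 0: 10100 XOR 10011 = 00111
  pos 2: 11110 XOR 10011 = 01101
  pos 3: 11010 XOR 10011 = 01001
  pos 4: 10011 XOR 10011 = 00000
Remainder = 0100 (nonzero — an error is detected).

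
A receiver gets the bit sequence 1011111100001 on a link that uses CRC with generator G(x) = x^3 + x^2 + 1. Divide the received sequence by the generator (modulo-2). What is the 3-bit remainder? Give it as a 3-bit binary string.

101

Modulo-2 division of 1011111100001 by 1101:
  pos 0: 1011 XOR 1101 = 0110
  pos 1: 1101 XOR 1101 = 0000
  pos 5: 1110 XOR 1101 = 0011
  pos 7: 1100 XOR 1101 = 0001
Remainder = 101 (nonzero — an error is detected).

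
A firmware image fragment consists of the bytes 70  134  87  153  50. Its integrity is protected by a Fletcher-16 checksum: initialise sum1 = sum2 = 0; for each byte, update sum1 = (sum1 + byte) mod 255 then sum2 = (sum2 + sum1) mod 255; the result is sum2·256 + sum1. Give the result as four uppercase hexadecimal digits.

Running sums (mod 255):
  after byte 0 (70): sum1=70, sum2=70
  after byte 1 (134): sum1=204, sum2=19
  after byte 2 (87): sum1=36, sum2=55
  after byte 3 (153): sum1=189, sum2=244
  after byte 4 (50): sum1=239, sum2=228
Checksum = sum2·256 + sum1 = 228·256 + 239 = 58607 = 0xE4EF.

E4EF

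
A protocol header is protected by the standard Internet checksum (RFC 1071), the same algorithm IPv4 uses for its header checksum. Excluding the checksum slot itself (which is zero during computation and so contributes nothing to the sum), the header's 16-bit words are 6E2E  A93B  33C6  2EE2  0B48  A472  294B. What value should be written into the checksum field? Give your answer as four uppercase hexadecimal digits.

ACE7

One's-complement addition (fold any carry out of bit 15 back into bit 0):
  0x6E2E + 0xA93B = 0x11769 → wrap carry → 0x176A
  0x176A + 0x33C6 = 0x04B30
  0x4B30 + 0x2EE2 = 0x07A12
  0x7A12 + 0x0B48 = 0x0855A
  0x855A + 0xA472 = 0x129CC → wrap carry → 0x29CD
  0x29CD + 0x294B = 0x05318
One's-complement sum = 0x5318.
Checksum = ~0x5318 & 0xFFFF = 0xACE7.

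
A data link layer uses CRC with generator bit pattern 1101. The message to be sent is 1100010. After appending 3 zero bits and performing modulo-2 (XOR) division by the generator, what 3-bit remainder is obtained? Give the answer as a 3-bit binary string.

001

Append 3 zeros: 1100010000. Divide by 1101 (XOR where the leading bit is 1):
  pos 0: 1100 XOR 1101 = 0001
  pos 3: 1010 XOR 1101 = 0111
  pos 4: 1110 XOR 1101 = 0011
  pos 6: 1100 XOR 1101 = 0001
Remainder (last 3 bits) = 001. This is the CRC / FCS.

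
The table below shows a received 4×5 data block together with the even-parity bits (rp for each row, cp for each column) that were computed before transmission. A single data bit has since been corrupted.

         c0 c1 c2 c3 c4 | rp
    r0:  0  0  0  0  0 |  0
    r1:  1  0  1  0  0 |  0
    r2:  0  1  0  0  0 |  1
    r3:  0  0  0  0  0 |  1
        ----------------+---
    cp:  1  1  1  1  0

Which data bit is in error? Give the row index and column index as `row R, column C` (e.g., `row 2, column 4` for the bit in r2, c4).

row 3, column 3

Recompute each row's even parity and compare to rp:
  r0: data parity 0, sent rp 0 → ok
  r1: data parity 0, sent rp 0 → ok
  r2: data parity 1, sent rp 1 → ok
  r3: data parity 0, sent rp 1 → mismatch
Recompute each column's even parity and compare to cp:
  c0: data parity 1, sent cp 1 → ok
  c1: data parity 1, sent cp 1 → ok
  c2: data parity 1, sent cp 1 → ok
  c3: data parity 0, sent cp 1 → mismatch
  c4: data parity 0, sent cp 0 → ok
Exactly one row (r3) and one column (c3) fail → the flipped bit is at their intersection.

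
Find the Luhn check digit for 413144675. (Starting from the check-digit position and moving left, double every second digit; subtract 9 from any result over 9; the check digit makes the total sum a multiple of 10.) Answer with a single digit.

Partial digits right→left: 5 7 6 4 4 1 3 1 4
Double every second digit counting from the check-digit position (so the 1st, 3rd, 5th, ... of the partial from the right).
  doubled (with −9 where >9): 1 3 8 6 8 → sum 26
  kept as-is: 7 4 1 1 → sum 13
Total = 26 + 13 = 39.
Check digit = (10 − (39 mod 10)) mod 10 = 1.

1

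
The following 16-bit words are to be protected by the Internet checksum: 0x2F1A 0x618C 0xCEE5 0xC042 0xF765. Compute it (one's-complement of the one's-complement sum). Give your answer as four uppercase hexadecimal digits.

One's-complement addition (fold any carry out of bit 15 back into bit 0):
  0x2F1A + 0x618C = 0x090A6
  0x90A6 + 0xCEE5 = 0x15F8B → wrap carry → 0x5F8C
  0x5F8C + 0xC042 = 0x11FCE → wrap carry → 0x1FCF
  0x1FCF + 0xF765 = 0x11734 → wrap carry → 0x1735
One's-complement sum = 0x1735.
Checksum = ~0x1735 & 0xFFFF = 0xE8CA.

E8CA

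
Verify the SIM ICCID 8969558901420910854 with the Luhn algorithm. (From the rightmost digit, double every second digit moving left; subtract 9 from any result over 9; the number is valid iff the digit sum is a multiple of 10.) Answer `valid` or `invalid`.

invalid

From the right, keep odd positions and double even positions (subtract 9 from any doubled value over 9):
  doubled (positions 2,4,...): 1 0 9 4 2 9 1 9 9 → sum 44
  kept (positions 1,3,...): 4 8 1 0 4 0 8 5 6 8 → sum 44
Total = 88.
88 mod 10 = 8, so the number is invalid.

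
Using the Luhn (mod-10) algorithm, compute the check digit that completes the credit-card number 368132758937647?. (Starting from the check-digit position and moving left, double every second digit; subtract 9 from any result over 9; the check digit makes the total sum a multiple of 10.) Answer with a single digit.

1

Partial digits right→left: 7 4 6 7 3 9 8 5 7 2 3 1 8 6 3
Double every second digit counting from the check-digit position (so the 1st, 3rd, 5th, ... of the partial from the right).
  doubled (with −9 where >9): 5 3 6 7 5 6 7 6 → sum 45
  kept as-is: 4 7 9 5 2 1 6 → sum 34
Total = 45 + 34 = 79.
Check digit = (10 − (79 mod 10)) mod 10 = 1.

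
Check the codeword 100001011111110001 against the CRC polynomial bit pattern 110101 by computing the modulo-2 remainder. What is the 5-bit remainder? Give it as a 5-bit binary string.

00000

Modulo-2 division of 100001011111110001 by 110101:
  pos 0: 100001 XOR 110101 = 010100
  pos 1: 101000 XOR 110101 = 011101
  pos 2: 111011 XOR 110101 = 001110
  pos 4: 111011 XOR 110101 = 001110
  pos 6: 111011 XOR 110101 = 001110
  pos 8: 111011 XOR 110101 = 001110
  pos 10: 111000 XOR 110101 = 001101
  pos 12: 110101 XOR 110101 = 000000
Remainder = 00000 (zero — the frame passes the CRC check).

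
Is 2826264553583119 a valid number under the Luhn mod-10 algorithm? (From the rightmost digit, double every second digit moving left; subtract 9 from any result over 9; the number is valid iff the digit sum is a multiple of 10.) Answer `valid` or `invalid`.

invalid

From the right, keep odd positions and double even positions (subtract 9 from any doubled value over 9):
  doubled (positions 2,4,...): 2 6 1 1 8 4 4 4 → sum 30
  kept (positions 1,3,...): 9 1 8 3 5 6 6 8 → sum 46
Total = 76.
76 mod 10 = 6, so the number is invalid.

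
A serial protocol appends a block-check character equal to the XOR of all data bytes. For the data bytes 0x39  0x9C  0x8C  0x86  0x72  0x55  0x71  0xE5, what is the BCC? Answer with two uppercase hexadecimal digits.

XOR the bytes together:
  start with 0x39
  0x39 ⊕ 0x9C = 0xA5
  0xA5 ⊕ 0x8C = 0x29
  0x29 ⊕ 0x86 = 0xAF
  0xAF ⊕ 0x72 = 0xDD
  0xDD ⊕ 0x55 = 0x88
  0x88 ⊕ 0x71 = 0xF9
  0xF9 ⊕ 0xE5 = 0x1C

1C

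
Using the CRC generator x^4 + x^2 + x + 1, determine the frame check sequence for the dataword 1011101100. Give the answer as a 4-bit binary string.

Append 4 zeros: 10111011000000. Divide by 10111 (XOR where the leading bit is 1):
  pos 0: 10111 XOR 10111 = 00000
  pos 6: 11000 XOR 10111 = 01111
  pos 7: 11110 XOR 10111 = 01001
  pos 8: 10010 XOR 10111 = 00101
Remainder (last 4 bits) = 1010. This is the CRC / FCS.

1010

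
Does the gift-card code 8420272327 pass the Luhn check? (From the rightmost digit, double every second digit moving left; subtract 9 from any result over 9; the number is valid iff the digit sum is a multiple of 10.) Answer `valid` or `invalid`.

From the right, keep odd positions and double even positions (subtract 9 from any doubled value over 9):
  doubled (positions 2,4,...): 4 4 4 4 7 → sum 23
  kept (positions 1,3,...): 7 3 7 0 4 → sum 21
Total = 44.
44 mod 10 = 4, so the number is invalid.

invalid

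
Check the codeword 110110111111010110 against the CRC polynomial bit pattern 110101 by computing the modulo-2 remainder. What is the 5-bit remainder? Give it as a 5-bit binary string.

10101

Modulo-2 division of 110110111111010110 by 110101:
  pos 0: 110110 XOR 110101 = 000011
  pos 4: 111111 XOR 110101 = 001010
  pos 6: 101011 XOR 110101 = 011110
  pos 7: 111100 XOR 110101 = 001001
  pos 9: 100110 XOR 110101 = 010011
  pos 10: 100111 XOR 110101 = 010010
  pos 11: 100101 XOR 110101 = 010000
  pos 12: 100000 XOR 110101 = 010101
Remainder = 10101 (nonzero — an error is detected).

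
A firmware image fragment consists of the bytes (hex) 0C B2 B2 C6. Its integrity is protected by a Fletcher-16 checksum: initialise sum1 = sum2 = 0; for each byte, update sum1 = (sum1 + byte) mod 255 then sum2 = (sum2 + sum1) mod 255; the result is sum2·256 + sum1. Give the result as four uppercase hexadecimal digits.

7438

Running sums (mod 255):
  after byte 0 (0C): sum1=12, sum2=12
  after byte 1 (B2): sum1=190, sum2=202
  after byte 2 (B2): sum1=113, sum2=60
  after byte 3 (C6): sum1=56, sum2=116
Checksum = sum2·256 + sum1 = 116·256 + 56 = 29752 = 0x7438.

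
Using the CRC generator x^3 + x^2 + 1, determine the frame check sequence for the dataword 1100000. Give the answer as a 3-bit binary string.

110

Append 3 zeros: 1100000000. Divide by 1101 (XOR where the leading bit is 1):
  pos 0: 1100 XOR 1101 = 0001
  pos 3: 1000 XOR 1101 = 0101
  pos 4: 1010 XOR 1101 = 0111
  pos 5: 1110 XOR 1101 = 0011
Remainder (last 3 bits) = 110. This is the CRC / FCS.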